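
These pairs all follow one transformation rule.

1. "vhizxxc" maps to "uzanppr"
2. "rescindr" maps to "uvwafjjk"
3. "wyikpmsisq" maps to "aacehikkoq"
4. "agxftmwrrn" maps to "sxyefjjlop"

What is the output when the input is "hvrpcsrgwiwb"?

tuyzahjjknoo

The transformation: sort the characters into alphabetical order, then shift every letter 8 places backward in the alphabet (wrapping around).
Starting from "hvrpcsrgwiwb": after the first operation, "bcghiprrsvww"; after the second, "tuyzahjjknoo".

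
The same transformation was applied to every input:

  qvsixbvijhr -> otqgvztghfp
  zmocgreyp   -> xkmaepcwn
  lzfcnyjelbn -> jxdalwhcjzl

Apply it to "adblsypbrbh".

Rule — shift every letter 2 places backward in the alphabet (wrapping around).
"adblsypbrbh" → "ybzjqwnzpzf".

ybzjqwnzpzf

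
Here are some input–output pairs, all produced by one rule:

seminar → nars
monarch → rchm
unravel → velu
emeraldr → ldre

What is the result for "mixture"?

urem

The pattern: move the first character to the end, then keep only the last 4 characters.
On "mixture": the first step gives "ixturem", and the second then gives "urem".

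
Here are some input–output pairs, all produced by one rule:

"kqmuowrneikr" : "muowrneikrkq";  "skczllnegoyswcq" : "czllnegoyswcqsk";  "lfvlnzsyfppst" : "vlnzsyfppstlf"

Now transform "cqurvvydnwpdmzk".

What's happening: move the first 2 characters to the end (rotate left by 2).
Doing the same to "cqurvvydnwpdmzk": "urvvydnwpdmzkcq".

urvvydnwpdmzkcq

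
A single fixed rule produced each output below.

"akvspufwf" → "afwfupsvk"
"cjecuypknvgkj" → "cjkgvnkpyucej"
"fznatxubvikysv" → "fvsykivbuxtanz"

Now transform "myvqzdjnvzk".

mkzvnjdzqvy

The pattern: move the first character to the end, then reverse the string.
For "myvqzdjnvzk", step one produces "yvqzdjnvzkm"; step two turns that into "mkzvnjdzqvy".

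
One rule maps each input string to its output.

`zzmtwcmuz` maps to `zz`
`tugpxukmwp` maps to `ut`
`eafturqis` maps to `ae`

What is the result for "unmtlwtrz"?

nu

The transformation: swap each adjacent pair of characters (1↔2, 3↔4, ...), then keep only the first 2 characters.
Doing the same to "unmtlwtrz": "nu".
(Check on "eafturqis": → "aetfruiqs" → "ae" ✓)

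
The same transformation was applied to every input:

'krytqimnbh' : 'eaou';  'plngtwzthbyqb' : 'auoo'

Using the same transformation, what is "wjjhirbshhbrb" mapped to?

ueouuoeo

Rule — shift every letter 13 places forward in the alphabet (wrapping around) — i.e. ROT13, then keep only the vowels.
Working it through for "wjjhirbshhbrb": intermediate "jwwuveofuuoeo", final "ueouuoeo".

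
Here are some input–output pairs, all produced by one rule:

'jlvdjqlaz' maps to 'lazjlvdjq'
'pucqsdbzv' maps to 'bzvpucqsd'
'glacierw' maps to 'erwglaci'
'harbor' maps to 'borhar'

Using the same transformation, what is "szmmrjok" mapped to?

jokszmmr

What's happening: move the last 3 characters to the front (rotate right by 3).
Applying that to "szmmrjok" gives "jokszmmr".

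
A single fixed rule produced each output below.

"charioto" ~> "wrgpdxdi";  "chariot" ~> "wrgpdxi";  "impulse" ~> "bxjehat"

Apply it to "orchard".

In each case the input is transformed by: shift every letter 11 places backward in the alphabet (wrapping around), then swap each adjacent pair of characters (1↔2, 3↔4, ...).
Starting from "orchard": after the first operation, "dgrwpgs"; after the second, "gdwrgps".
(Check on "impulse": → "xbejaht" → "bxjehat" ✓)

gdwrgps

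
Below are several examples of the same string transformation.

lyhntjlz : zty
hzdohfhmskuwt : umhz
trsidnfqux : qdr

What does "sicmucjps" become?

Looking at the pairs, the operation is to keep one character in every 3, starting at position 2 (positions 2nd, 5th, 8th, ...), then reverse the string.
On "sicmucjps": the first step gives "iup", and the second then gives "pui".

pui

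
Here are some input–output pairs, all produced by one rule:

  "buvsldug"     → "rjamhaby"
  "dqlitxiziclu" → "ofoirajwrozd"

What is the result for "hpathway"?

ncgenvgz

The pattern: swap the front and back halves of the string, then shift every letter 6 places forward in the alphabet (wrapping around).
"hpathway" → "hwayhpat" → "ncgenvgz".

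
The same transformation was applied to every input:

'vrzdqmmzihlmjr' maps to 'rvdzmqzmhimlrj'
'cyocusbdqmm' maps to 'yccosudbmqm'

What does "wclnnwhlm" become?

The rule is to swap each adjacent pair of characters (1↔2, 3↔4, ...).
So "wclnnwhlm" becomes "cwnlwnlhm".

cwnlwnlhm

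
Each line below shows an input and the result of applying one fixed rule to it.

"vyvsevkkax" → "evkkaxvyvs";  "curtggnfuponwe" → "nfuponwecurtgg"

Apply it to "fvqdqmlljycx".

What's happening: move the last character to the front, then swap the front and back halves of the string.
"fvqdqmlljycx" → "xfvqdqmlljyc" → "mlljycxfvqdq".

mlljycxfvqdq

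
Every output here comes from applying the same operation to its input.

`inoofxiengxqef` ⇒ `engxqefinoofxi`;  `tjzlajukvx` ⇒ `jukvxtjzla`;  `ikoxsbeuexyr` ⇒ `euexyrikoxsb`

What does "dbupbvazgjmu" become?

The rule is to swap the front and back halves of the string.
Doing the same to "dbupbvazgjmu": "azgjmudbupbv".

azgjmudbupbv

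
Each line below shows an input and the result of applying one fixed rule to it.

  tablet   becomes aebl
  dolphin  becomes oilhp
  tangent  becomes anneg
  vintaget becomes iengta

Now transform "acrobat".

carbo

What's happening: take characters alternately from the front and the back (1st, last, 2nd, 2nd-last, ...), then delete the first 2 characters.
"acrobat" → "atcarbo" → "carbo".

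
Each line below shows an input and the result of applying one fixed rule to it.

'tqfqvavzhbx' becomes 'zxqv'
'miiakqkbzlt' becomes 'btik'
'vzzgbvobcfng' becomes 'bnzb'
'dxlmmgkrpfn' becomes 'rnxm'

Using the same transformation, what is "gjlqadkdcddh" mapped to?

ddja

The pattern: keep one character in every 3, starting at position 2 (positions 2nd, 5th, 8th, ...), then move the first 2 characters to the end (rotate left by 2).
Starting from "gjlqadkdcddh": after the first operation, "jadd"; after the second, "ddja".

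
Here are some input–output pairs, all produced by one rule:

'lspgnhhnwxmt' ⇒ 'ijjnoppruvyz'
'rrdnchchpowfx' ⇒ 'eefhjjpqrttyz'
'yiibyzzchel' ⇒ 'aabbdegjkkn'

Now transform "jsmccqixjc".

In each case the input is transformed by: shift every letter 2 places forward in the alphabet (wrapping around), then sort the characters into alphabetical order.
Working it through for "jsmccqixjc": intermediate "luoeeskzle", final "eeekllosuz".
(Check on "rrdnchchpowfx": → "ttfpejejrqyhz" → "eefhjjpqrttyz" ✓)

eeekllosuz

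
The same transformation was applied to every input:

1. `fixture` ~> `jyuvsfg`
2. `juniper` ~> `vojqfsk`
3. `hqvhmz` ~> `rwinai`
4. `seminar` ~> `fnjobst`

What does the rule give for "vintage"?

Looking at the pairs, the operation is to shift every letter 1 place forward in the alphabet (wrapping around), then move the first character to the end.
On "vintage": the first step gives "wjoubhf", and the second then gives "joubhfw".

joubhfw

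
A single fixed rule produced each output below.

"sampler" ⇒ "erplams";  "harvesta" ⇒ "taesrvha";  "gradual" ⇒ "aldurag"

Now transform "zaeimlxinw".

nwximleiza

The pattern: reverse the string, then swap each adjacent pair of characters (1↔2, 3↔4, ...).
So "zaeimlxinw" becomes "nwximleiza".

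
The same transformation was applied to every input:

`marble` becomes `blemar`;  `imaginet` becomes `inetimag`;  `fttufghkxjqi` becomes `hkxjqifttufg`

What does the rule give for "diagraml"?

Each output is the input with this applied: swap the front and back halves of the string.
Applying that to "diagraml" gives "ramldiag".

ramldiag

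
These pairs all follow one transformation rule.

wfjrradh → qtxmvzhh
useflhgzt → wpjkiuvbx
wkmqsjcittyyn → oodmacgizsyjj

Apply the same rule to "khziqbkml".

The pattern: move the last 3 characters to the front (rotate right by 3), then shift every letter 10 places backward in the alphabet (wrapping around).
For "khziqbkml", step one produces "kmlkhziqb"; step two turns that into "acbaxpygr".

acbaxpygr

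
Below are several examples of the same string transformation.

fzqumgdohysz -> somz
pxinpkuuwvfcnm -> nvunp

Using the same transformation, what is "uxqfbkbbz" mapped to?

The transformation: reverse the string, then keep one character in every 3, starting at position 2 (positions 2nd, 5th, 8th, ...).
Starting from "uxqfbkbbz": after the first operation, "zbbkbfqxu"; after the second, "bbx".

bbx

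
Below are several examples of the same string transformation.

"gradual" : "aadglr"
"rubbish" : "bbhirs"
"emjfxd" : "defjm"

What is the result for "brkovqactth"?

Each output is the input with this applied: sort the characters into alphabetical order, then delete the last character.
On "brkovqactth" that produces "abchkoqrtt".

abchkoqrtt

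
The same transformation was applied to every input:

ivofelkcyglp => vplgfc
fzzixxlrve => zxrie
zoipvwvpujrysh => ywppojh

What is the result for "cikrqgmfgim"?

The pattern: keep every other character starting from the second (positions 2nd, 4th, 6th, ...), then sort the characters into reverse alphabetical order.
On "cikrqgmfgim" that produces "riigf".

riigf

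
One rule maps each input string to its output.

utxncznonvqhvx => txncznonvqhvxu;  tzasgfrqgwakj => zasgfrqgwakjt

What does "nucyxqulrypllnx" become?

The rule is to move the first character to the end.
On "nucyxqulrypllnx" that produces "ucyxqulrypllnxn".

ucyxqulrypllnxn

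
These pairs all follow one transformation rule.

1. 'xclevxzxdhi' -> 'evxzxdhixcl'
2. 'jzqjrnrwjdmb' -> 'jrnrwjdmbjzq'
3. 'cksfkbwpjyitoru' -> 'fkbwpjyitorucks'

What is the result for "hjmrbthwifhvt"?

The transformation: move the first 3 characters to the end (rotate left by 3).
Applying that to "hjmrbthwifhvt" gives "rbthwifhvthjm".

rbthwifhvthjm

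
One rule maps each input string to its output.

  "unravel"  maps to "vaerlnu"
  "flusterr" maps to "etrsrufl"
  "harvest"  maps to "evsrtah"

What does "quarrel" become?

rrealuq

What's happening: move the last 3 characters to the front (rotate right by 3), then take characters alternately from the front and the back (1st, last, 2nd, 2nd-last, ...).
On "quarrel" that produces "rrealuq".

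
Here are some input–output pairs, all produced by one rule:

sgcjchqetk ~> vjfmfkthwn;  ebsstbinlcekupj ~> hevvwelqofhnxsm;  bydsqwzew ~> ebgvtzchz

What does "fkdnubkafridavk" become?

ingqxendiulgdyn

The pattern: shift every letter 3 places forward in the alphabet (wrapping around).
So "fkdnubkafridavk" becomes "ingqxendiulgdyn".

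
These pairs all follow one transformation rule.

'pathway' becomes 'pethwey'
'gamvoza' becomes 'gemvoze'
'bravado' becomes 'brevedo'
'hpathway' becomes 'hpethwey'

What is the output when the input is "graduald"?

gredueld

Each output is the input with this applied: replace every "a" with "e".
Applying that to "graduald" gives "gredueld".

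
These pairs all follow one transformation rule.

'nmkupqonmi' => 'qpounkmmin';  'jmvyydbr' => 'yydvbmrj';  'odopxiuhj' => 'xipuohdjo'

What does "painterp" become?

Each output is the input with this applied: take characters alternately from the front and the back (1st, last, 2nd, 2nd-last, ...), then reverse the string.
Applying both steps to "painterp": "pparient", then "tneirapp".
(Check on "nmkupqonmi": → "nimmknuopq" → "qpounkmmin" ✓)

tneirapp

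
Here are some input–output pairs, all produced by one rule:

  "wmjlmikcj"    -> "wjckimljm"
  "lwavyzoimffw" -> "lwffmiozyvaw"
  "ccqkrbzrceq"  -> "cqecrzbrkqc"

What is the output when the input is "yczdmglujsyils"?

In each case the input is transformed by: move the first character to the end, then reverse the string.
For "yczdmglujsyils" the result is "ysliysjulgmdzc".

ysliysjulgmdzc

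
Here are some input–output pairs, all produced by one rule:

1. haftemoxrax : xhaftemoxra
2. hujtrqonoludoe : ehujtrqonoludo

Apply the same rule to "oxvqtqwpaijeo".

ooxvqtqwpaije

In each case the input is transformed by: move the last character to the front.
Applying that to "oxvqtqwpaijeo" gives "ooxvqtqwpaije".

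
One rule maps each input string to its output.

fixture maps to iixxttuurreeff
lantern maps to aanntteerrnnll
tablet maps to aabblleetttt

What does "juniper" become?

uunniippeerrjj

Looking at the pairs, the operation is to double every character, then move the first 2 characters to the end (rotate left by 2).
Starting from "juniper": after the first operation, "jjuunniippeerr"; after the second, "uunniippeerrjj".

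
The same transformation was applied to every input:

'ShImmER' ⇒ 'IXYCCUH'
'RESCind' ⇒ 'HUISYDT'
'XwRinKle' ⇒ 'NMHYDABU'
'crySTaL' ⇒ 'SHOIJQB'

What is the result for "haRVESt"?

The pattern: shift every letter 10 places backward in the alphabet (wrapping around), then convert every letter to uppercase.
"haRVESt" → "xqHLUIj" → "XQHLUIJ".
(Check on "ShImmER": → "IxYccUH" → "IXYCCUH" ✓)

XQHLUIJ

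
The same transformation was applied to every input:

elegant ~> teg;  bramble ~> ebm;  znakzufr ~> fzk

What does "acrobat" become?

tao

What's happening: keep one character in every 3, starting at position 1 (positions 1st, 4th, 7th, ...), then move the last character to the front.
Applying that to "acrobat" gives "tao".
(Check on "elegant": → "egt" → "teg" ✓)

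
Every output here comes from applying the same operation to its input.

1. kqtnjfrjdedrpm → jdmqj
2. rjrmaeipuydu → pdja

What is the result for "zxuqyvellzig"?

lixy

What's happening: keep one character in every 3, starting at position 2 (positions 2nd, 5th, 8th, ...), then move the first 2 characters to the end (rotate left by 2).
Applying both steps to "zxuqyvellzig": "xyli", then "lixy".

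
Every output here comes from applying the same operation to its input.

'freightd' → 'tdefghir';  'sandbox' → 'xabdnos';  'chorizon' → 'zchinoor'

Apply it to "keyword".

ydekorw

Rule — sort the characters into alphabetical order, then move the last character to the front.
"keyword" → "ydekorw".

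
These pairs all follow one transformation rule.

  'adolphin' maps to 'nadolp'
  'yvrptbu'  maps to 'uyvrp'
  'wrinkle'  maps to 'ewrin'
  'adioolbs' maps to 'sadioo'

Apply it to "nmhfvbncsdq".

qnmhfvbnc

Looking at the pairs, the operation is to move the last 3 characters to the front (rotate right by 3), then delete the first 2 characters.
"nmhfvbncsdq" → "qnmhfvbnc".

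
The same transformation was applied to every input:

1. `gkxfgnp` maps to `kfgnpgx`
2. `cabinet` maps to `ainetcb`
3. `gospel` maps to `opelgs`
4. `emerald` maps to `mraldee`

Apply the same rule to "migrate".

The transformation: move the first 2 characters to the end (rotate left by 2), then swap the first and last characters.
Applying both steps to "migrate": "gratemi", then "iratemg".
(Check on "gkxfgnp": → "xfgnpgk" → "kfgnpgx" ✓)

iratemg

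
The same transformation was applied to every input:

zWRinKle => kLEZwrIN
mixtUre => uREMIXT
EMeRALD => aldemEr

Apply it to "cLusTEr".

The pattern: move the last 3 characters to the front (rotate right by 3), then flip the case of every letter.
Applying that to "cLusTEr" gives "teRClUS".

teRClUS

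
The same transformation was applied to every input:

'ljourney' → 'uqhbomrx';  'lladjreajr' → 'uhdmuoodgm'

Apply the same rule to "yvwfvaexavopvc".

Looking at the pairs, the operation is to shift every letter 3 places forward in the alphabet (wrapping around), then swap the front and back halves of the string.
Starting from "yvwfvaexavopvc": after the first operation, "byziydhadyrsyf"; after the second, "adyrsyfbyziydh".

adyrsyfbyziydh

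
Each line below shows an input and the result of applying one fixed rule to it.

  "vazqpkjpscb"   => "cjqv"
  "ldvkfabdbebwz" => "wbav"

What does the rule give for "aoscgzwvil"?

izs

What's happening: reverse the string, then keep one character in every 3, starting at position 2 (positions 2nd, 5th, 8th, ...).
Doing the same to "aoscgzwvil": "izs".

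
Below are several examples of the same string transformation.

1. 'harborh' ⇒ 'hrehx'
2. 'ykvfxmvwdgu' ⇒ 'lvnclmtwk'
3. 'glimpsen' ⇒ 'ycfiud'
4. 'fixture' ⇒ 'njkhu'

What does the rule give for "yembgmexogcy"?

Each output is the input with this applied: shift every letter 10 places backward in the alphabet (wrapping around), then delete the first 2 characters.
On "yembgmexogcy": the first step gives "oucrwcunewso", and the second then gives "crwcunewso".

crwcunewso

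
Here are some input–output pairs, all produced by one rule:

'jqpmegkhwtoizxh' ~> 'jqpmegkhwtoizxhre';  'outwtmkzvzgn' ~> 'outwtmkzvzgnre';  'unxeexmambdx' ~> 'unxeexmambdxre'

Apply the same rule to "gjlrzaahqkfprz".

Looking at the pairs, the operation is to append "re".
Applying that to "gjlrzaahqkfprz" gives "gjlrzaahqkfprzre".

gjlrzaahqkfprzre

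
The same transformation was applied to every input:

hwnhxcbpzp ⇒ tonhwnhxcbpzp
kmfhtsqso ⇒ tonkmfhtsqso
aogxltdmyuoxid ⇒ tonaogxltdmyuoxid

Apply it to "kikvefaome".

tonkikvefaome

The rule is to prepend "ton".
On "kikvefaome" that produces "tonkikvefaome".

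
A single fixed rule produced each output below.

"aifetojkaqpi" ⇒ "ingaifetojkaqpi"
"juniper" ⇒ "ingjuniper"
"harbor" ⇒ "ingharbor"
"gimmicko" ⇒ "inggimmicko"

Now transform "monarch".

What's happening: prepend "ing".
Doing the same to "monarch": "ingmonarch".

ingmonarch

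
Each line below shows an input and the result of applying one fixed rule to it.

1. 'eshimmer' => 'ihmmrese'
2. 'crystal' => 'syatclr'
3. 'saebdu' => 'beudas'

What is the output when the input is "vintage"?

tngavei

Looking at the pairs, the operation is to move the first 2 characters to the end (rotate left by 2), then swap each adjacent pair of characters (1↔2, 3↔4, ...).
On "vintage": the first step gives "ntagevi", and the second then gives "tngavei".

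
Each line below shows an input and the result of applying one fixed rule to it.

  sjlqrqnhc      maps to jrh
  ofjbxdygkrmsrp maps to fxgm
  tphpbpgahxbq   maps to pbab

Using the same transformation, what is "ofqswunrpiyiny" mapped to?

fwry

The rule is to move the last character to the front, then keep one character in every 3, starting at position 3 (positions 3rd, 6th, 9th, ...).
On "ofqswunrpiyiny": the first step gives "yofqswunrpiyin", and the second then gives "fwry".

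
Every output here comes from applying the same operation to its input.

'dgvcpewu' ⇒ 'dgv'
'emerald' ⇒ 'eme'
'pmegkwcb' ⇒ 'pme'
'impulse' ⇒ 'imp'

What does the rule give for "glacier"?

gla

The pattern: keep only the first 3 characters.
Applying that to "glacier" gives "gla".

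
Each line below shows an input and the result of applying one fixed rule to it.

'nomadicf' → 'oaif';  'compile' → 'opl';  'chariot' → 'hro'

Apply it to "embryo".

mro

The rule is to keep every other character starting from the second (positions 2nd, 4th, 6th, ...).
Applying that to "embryo" gives "mro".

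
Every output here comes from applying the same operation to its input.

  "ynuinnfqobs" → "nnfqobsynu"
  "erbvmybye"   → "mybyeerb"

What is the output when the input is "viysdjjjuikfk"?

Each output is the input with this applied: move the first 3 characters to the end (rotate left by 3), then delete the first character.
Applying both steps to "viysdjjjuikfk": "sdjjjuikfkviy", then "djjjuikfkviy".

djjjuikfkviy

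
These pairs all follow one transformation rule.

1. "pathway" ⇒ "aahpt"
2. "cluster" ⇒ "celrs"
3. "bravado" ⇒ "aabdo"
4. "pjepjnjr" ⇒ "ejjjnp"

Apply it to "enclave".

aceel

The rule is to sort the characters into alphabetical order, then delete the last 2 characters.
For "enclave" the result is "aceel".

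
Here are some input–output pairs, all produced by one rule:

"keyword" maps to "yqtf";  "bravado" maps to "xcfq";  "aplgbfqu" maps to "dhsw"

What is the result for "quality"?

What's happening: shift every letter 2 places forward in the alphabet (wrapping around), then keep only the last 4 characters.
On "quality": the first step gives "swcnkva", and the second then gives "nkva".

nkva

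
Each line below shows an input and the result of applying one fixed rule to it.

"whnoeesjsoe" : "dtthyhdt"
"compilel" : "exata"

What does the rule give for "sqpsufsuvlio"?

What's happening: delete the first 3 characters, then shift every letter 11 places backward in the alphabet (wrapping around).
Working it through for "sqpsufsuvlio": intermediate "sufsuvlio", final "hjuhjkaxd".
(Check on "compilel": → "pilel" → "exata" ✓)

hjuhjkaxd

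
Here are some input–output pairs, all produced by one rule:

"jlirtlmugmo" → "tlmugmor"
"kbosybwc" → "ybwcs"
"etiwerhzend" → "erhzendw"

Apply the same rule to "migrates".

atesr

Each output is the input with this applied: delete the first 3 characters, then move the first character to the end.
"migrates" → "atesr".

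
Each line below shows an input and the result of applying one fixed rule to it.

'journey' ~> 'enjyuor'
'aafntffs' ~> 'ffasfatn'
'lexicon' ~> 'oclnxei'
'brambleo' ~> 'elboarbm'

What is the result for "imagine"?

niieamg

Each output is the input with this applied: move the last 3 characters to the front (rotate right by 3), then swap each adjacent pair of characters (1↔2, 3↔4, ...).
Starting from "imagine": after the first operation, "ineimag"; after the second, "niieamg".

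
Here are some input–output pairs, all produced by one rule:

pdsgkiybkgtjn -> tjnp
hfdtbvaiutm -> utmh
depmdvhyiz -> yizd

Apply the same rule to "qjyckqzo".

qzoq

Looking at the pairs, the operation is to move the last 3 characters to the front (rotate right by 3), then keep only the first 4 characters.
Starting from "qjyckqzo": after the first operation, "qzoqjyck"; after the second, "qzoq".
(Check on "depmdvhyiz": → "yizdepmdvh" → "yizd" ✓)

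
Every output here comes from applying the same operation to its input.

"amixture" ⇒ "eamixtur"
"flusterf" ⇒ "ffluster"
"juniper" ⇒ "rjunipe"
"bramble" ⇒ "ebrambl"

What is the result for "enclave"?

eenclav

In each case the input is transformed by: move the last character to the front.
For "enclave" the result is "eenclav".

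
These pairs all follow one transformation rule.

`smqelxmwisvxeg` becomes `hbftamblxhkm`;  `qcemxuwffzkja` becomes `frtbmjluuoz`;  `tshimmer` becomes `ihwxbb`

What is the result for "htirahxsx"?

What's happening: shift every letter 11 places backward in the alphabet (wrapping around), then delete the last 2 characters.
Applying both steps to "htirahxsx": "wixgpwmhm", then "wixgpwm".

wixgpwm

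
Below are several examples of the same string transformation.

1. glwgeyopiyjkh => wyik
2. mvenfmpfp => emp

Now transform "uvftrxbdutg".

fxu

Looking at the pairs, the operation is to keep one character in every 3, starting at position 3 (positions 3rd, 6th, 9th, ...).
Doing the same to "uvftrxbdutg": "fxu".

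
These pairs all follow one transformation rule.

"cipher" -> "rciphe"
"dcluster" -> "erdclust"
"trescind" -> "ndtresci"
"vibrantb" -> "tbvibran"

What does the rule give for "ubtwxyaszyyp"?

zyypubtwxyas

The transformation: move the first 2 characters to the end (rotate left by 2), then swap the front and back halves of the string.
For "ubtwxyaszyyp", step one produces "twxyaszyypub"; step two turns that into "zyypubtwxyas".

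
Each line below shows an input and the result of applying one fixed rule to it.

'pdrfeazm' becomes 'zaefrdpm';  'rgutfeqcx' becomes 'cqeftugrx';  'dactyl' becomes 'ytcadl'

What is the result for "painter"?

The pattern: reverse the string, then move the first character to the end.
So "painter" becomes "etniapr".

etniapr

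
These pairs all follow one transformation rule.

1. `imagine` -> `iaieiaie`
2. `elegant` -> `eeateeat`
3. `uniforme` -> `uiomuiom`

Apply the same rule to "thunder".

The rule is to keep every other character starting from the first (positions 1st, 3rd, 5th, ...), then write the whole string twice.
"thunder" → "tudr" → "tudrtudr".

tudrtudr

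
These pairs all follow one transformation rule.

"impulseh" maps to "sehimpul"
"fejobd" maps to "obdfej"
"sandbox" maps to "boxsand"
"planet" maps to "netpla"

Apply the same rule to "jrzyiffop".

fopjrzyif

The pattern: move the last 3 characters to the front (rotate right by 3).
Doing the same to "jrzyiffop": "fopjrzyif".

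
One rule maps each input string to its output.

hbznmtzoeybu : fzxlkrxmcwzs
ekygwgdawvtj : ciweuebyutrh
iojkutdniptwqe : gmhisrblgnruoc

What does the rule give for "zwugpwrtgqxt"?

The transformation: shift every letter 2 places backward in the alphabet (wrapping around).
On "zwugpwrtgqxt" that produces "xusenupreovr".

xusenupreovr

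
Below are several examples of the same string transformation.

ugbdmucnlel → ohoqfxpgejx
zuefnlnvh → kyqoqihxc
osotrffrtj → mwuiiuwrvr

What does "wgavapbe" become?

Rule — shift every letter 3 places forward in the alphabet (wrapping around), then reverse the string.
So "wgavapbe" becomes "hesdydjz".

hesdydjz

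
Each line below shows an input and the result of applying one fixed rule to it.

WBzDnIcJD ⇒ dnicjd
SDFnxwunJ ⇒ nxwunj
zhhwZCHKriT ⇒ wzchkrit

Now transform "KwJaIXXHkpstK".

Looking at the pairs, the operation is to delete the first 3 characters, then convert every letter to lowercase.
Working it through for "KwJaIXXHkpstK": intermediate "aIXXHkpstK", final "aixxhkpstk".

aixxhkpstk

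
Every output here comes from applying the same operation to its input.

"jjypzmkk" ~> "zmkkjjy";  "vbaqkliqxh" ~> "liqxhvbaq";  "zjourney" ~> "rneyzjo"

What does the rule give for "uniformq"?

The transformation: swap the front and back halves of the string, then delete the last character.
"uniformq" → "ormquni".

ormquni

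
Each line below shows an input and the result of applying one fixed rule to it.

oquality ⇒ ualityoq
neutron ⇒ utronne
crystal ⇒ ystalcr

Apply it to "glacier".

The transformation: move the first 2 characters to the end (rotate left by 2).
"glacier" → "aciergl".

aciergl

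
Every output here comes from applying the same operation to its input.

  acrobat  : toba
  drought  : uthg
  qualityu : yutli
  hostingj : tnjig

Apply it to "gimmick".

mkic

Looking at the pairs, the operation is to delete the first 3 characters, then sort the characters into reverse alphabetical order.
For "gimmick", step one produces "mick"; step two turns that into "mkic".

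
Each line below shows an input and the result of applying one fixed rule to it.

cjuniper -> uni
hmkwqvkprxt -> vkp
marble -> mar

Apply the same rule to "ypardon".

par

What's happening: move the last 3 characters to the front (rotate right by 3), then keep only the last 3 characters.
Starting from "ypardon": after the first operation, "donypar"; after the second, "par".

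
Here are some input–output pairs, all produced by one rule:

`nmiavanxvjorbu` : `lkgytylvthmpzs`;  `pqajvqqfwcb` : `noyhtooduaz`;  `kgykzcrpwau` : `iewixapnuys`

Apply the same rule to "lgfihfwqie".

jedgfduogc

What's happening: shift every letter 2 places backward in the alphabet (wrapping around).
So "lgfihfwqie" becomes "jedgfduogc".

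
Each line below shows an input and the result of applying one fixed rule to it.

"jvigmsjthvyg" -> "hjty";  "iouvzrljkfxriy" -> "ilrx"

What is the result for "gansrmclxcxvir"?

The pattern: sort the characters into alphabetical order, then keep one character in every 3, starting at position 3 (positions 3rd, 6th, 9th, ...).
Starting from "gansrmclxcxvir": after the first operation, "accgilmnrrsvxx"; after the second, "clrv".

clrv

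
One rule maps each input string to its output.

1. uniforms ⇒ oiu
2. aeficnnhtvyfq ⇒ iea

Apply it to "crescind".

ie

What's happening: reverse the string, then keep only the vowels.
Applying both steps to "crescind": "dnicserc", then "ie".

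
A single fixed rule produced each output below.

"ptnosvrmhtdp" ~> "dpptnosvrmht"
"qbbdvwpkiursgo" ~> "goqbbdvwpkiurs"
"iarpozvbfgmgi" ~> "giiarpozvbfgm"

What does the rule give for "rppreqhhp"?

hprppreqh

Looking at the pairs, the operation is to move the last 2 characters to the front (rotate right by 2).
For "rppreqhhp" the result is "hprppreqh".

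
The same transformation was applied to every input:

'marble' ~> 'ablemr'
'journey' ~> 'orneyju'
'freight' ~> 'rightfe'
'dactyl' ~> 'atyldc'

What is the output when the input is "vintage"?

Rule — move the first 2 characters to the end (rotate left by 2), then swap the first and last characters.
On "vintage": the first step gives "ntagevi", and the second then gives "itagevn".

itagevn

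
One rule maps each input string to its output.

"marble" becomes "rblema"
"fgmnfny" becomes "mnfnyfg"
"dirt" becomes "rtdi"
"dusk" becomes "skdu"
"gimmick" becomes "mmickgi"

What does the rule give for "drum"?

umdr

The rule is to move the first 2 characters to the end (rotate left by 2).
For "drum" the result is "umdr".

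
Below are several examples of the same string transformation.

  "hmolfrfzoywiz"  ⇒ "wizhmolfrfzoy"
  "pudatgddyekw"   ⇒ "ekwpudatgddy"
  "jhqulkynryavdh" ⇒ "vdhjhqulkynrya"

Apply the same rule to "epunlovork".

Each output is the input with this applied: move the last 3 characters to the front (rotate right by 3).
For "epunlovork" the result is "orkepunlov".

orkepunlov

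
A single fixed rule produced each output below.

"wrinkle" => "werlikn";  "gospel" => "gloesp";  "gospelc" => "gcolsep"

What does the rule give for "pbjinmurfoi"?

pibojfirnum

Looking at the pairs, the operation is to take characters alternately from the front and the back (1st, last, 2nd, 2nd-last, ...).
Applying that to "pbjinmurfoi" gives "pibojfirnum".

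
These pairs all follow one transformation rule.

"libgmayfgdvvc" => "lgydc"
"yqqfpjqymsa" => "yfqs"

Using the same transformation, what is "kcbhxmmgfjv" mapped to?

In each case the input is transformed by: keep one character in every 3, starting at position 1 (positions 1st, 4th, 7th, ...).
On "kcbhxmmgfjv" that produces "khmj".

khmj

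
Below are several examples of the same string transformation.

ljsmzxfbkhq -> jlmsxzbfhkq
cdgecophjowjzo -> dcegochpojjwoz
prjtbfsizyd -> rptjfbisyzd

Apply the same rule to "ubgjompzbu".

Rule — swap each adjacent pair of characters (1↔2, 3↔4, ...).
For "ubgjompzbu" the result is "bujgmozpub".

bujgmozpub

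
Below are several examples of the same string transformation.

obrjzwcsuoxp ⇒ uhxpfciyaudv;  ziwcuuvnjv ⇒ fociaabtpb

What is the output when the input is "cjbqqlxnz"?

iphwwrdtf

The transformation: shift every letter 6 places forward in the alphabet (wrapping around).
Doing the same to "cjbqqlxnz": "iphwwrdtf".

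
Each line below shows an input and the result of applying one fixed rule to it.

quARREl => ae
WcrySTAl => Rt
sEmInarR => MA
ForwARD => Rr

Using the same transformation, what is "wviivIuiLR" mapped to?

Iil

The transformation: flip the case of every letter, then keep one character in every 3, starting at position 3 (positions 3rd, 6th, 9th, ...).
On "wviivIuiLR": the first step gives "WVIIViUIlr", and the second then gives "Iil".
(Check on "ForwARD": → "fORWard" → "Rr" ✓)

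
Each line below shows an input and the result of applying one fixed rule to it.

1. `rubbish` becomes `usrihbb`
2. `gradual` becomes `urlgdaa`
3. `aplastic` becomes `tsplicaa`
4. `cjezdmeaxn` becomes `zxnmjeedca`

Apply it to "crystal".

The pattern: sort the characters into reverse alphabetical order.
On "crystal" that produces "ytsrlca".

ytsrlca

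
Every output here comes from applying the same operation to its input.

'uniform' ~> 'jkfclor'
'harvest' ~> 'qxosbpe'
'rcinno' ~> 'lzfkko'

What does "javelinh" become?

Looking at the pairs, the operation is to swap the first and last characters, then shift every letter 3 places backward in the alphabet (wrapping around).
"javelinh" → "havelinj" → "exsbifkg".

exsbifkg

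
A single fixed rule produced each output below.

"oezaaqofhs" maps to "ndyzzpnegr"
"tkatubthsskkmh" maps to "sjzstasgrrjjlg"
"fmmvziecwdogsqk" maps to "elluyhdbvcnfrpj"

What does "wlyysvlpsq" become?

The transformation: shift every letter 1 place backward in the alphabet (wrapping around).
On "wlyysvlpsq" that produces "vkxxrukorp".

vkxxrukorp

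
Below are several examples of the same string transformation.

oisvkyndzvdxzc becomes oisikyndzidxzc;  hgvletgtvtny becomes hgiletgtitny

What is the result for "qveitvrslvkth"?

Each output is the input with this applied: replace every "v" with "i".
On "qveitvrslvkth" that produces "qieitirslikth".

qieitirslikth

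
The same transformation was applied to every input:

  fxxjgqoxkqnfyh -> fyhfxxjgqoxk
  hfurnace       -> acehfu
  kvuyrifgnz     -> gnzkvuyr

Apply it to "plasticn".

icnpla

Looking at the pairs, the operation is to move the last 3 characters to the front (rotate right by 3), then delete the last 2 characters.
Starting from "plasticn": after the first operation, "icnplast"; after the second, "icnpla".
(Check on "hfurnace": → "acehfurn" → "acehfu" ✓)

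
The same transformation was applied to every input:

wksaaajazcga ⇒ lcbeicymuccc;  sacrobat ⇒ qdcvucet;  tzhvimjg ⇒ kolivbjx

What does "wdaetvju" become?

The pattern: swap the front and back halves of the string, then shift every letter 2 places forward in the alphabet (wrapping around).
Starting from "wdaetvju": after the first operation, "tvjuwdae"; after the second, "vxlwyfcg".
(Check on "wksaaajazcga": → "jazcgawksaaa" → "lcbeicymuccc" ✓)

vxlwyfcg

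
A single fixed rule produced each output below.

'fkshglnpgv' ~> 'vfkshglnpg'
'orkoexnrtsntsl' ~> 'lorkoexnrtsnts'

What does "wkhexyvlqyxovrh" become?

Rule — move the last character to the front.
Applying that to "wkhexyvlqyxovrh" gives "hwkhexyvlqyxovr".

hwkhexyvlqyxovr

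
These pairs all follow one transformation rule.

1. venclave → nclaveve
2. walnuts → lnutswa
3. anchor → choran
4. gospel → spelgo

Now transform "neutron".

In each case the input is transformed by: move the first 2 characters to the end (rotate left by 2).
Applying that to "neutron" gives "utronne".

utronne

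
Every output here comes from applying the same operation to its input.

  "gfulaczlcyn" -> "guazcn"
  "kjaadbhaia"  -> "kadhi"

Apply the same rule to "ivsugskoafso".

isgkas

The rule is to keep every other character starting from the first (positions 1st, 3rd, 5th, ...).
For "ivsugskoafso" the result is "isgkas".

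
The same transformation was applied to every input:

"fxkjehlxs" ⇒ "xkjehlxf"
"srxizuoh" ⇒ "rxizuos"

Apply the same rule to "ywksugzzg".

wksugzzy

The rule is to delete the last character, then move the first character to the end.
On "ywksugzzg": the first step gives "ywksugzz", and the second then gives "wksugzzy".
(Check on "fxkjehlxs": → "fxkjehlx" → "xkjehlxf" ✓)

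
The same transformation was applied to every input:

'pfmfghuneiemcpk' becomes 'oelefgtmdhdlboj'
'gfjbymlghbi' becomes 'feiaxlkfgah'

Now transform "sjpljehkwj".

riokidgjvi

Each output is the input with this applied: shift every letter 1 place backward in the alphabet (wrapping around).
For "sjpljehkwj" the result is "riokidgjvi".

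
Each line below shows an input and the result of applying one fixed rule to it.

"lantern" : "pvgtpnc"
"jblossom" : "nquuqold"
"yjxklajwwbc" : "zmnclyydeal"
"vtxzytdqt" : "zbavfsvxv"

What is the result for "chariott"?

Looking at the pairs, the operation is to move the first 2 characters to the end (rotate left by 2), then shift every letter 2 places forward in the alphabet (wrapping around).
On "chariott": the first step gives "ariottch", and the second then gives "ctkqvvej".

ctkqvvej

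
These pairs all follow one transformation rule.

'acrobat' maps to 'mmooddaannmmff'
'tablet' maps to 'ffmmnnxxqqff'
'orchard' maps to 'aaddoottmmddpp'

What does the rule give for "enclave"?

qqzzooxxmmhhqq

The transformation: shift every letter 12 places forward in the alphabet (wrapping around), then double every character.
Working it through for "enclave": intermediate "qzoxmhq", final "qqzzooxxmmhhqq".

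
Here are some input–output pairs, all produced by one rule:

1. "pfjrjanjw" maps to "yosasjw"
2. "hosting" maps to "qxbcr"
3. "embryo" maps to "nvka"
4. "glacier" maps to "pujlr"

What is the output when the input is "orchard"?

xalqj

The rule is to shift every letter 9 places forward in the alphabet (wrapping around), then delete the last 2 characters.
For "orchard", step one produces "xalqjam"; step two turns that into "xalqj".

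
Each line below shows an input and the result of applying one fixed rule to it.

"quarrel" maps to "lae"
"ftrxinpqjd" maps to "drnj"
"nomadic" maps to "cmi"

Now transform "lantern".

The transformation: move the last character to the front, then keep one character in every 3, starting at position 1 (positions 1st, 4th, 7th, ...).
Working it through for "lantern": intermediate "nlanter", final "nnr".

nnr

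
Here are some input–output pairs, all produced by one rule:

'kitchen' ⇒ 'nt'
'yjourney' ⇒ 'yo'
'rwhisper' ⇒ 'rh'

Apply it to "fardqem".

mr

The pattern: move the last 3 characters to the front (rotate right by 3), then keep one character in every 3, starting at position 3 (positions 3rd, 6th, 9th, ...).
On "fardqem" that produces "mr".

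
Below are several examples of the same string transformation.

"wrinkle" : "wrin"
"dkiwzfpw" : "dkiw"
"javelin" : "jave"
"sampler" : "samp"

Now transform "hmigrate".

hmig

In each case the input is transformed by: keep only the first 4 characters.
So "hmigrate" becomes "hmig".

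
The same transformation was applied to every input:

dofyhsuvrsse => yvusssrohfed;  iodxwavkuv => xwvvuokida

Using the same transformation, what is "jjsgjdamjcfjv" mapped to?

vsmjjjjjgfdca

Each output is the input with this applied: sort the characters into reverse alphabetical order.
So "jjsgjdamjcfjv" becomes "vsmjjjjjgfdca".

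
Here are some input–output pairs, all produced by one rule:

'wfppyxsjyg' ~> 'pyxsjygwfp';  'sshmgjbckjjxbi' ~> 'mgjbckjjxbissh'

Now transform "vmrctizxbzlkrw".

In each case the input is transformed by: move the first 3 characters to the end (rotate left by 3).
So "vmrctizxbzlkrw" becomes "ctizxbzlkrwvmr".

ctizxbzlkrwvmr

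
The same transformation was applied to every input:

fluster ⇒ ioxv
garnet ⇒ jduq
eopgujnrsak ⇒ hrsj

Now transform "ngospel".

qjrv

What's happening: shift every letter 3 places forward in the alphabet (wrapping around), then keep only the first 4 characters.
Applying both steps to "ngospel": "qjrvsho", then "qjrv".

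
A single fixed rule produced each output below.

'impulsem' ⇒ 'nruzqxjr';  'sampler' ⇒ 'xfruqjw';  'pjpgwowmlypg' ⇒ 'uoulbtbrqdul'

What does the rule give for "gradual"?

lwfizfq

What's happening: shift every letter 5 places forward in the alphabet (wrapping around).
Applying that to "gradual" gives "lwfizfq".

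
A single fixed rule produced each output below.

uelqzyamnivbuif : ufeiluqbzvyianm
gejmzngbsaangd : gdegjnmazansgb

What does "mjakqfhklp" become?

The rule is to take characters alternately from the front and the back (1st, last, 2nd, 2nd-last, ...).
"mjakqfhklp" → "mpjlakkhqf".

mpjlakkhqf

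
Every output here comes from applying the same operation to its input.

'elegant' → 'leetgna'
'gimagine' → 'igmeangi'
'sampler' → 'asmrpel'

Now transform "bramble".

rbaemlb

The transformation: move the first character to the end, then take characters alternately from the front and the back (1st, last, 2nd, 2nd-last, ...).
Applying both steps to "bramble": "rambleb", then "rbaemlb".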